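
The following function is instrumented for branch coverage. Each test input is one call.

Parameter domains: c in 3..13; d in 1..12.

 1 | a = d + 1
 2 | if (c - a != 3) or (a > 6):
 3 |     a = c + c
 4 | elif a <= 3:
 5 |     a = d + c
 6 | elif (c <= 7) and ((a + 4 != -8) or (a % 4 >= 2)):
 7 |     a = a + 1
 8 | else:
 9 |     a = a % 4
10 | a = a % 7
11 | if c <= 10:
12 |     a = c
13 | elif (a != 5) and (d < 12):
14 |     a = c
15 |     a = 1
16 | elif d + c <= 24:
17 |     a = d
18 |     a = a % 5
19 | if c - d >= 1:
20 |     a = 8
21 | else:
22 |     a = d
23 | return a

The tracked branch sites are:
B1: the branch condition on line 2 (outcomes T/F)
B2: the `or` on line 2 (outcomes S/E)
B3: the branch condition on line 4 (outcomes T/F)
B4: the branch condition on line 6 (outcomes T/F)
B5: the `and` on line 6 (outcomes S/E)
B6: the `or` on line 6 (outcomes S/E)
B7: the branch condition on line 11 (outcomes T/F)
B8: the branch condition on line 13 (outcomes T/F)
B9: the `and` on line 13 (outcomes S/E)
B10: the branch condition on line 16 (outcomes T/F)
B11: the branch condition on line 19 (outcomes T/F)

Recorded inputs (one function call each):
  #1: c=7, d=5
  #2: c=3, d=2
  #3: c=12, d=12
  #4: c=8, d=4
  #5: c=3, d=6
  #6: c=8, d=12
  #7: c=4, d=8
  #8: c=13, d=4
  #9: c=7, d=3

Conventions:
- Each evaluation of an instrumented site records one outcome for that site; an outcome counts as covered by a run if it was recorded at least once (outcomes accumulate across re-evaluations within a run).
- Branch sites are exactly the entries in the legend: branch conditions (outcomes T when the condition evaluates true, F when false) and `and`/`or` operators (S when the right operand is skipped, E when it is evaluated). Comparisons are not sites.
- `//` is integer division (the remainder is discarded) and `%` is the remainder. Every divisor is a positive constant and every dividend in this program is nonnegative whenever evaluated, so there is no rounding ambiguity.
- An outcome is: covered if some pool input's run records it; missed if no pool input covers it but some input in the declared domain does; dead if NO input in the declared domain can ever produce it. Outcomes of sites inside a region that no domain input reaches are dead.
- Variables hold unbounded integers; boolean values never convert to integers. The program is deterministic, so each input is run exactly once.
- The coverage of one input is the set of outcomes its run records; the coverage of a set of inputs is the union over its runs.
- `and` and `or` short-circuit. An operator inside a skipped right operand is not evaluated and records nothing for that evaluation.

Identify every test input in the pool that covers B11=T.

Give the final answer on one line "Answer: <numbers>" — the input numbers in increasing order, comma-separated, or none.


input #1 (c=7, d=5): records B11=T
input #2 (c=3, d=2): records B11=T
input #3 (c=12, d=12): does not record B11=T
input #4 (c=8, d=4): records B11=T
input #5 (c=3, d=6): does not record B11=T
input #6 (c=8, d=12): does not record B11=T
input #7 (c=4, d=8): does not record B11=T
input #8 (c=13, d=4): records B11=T
input #9 (c=7, d=3): records B11=T
Answer: 1, 2, 4, 8, 9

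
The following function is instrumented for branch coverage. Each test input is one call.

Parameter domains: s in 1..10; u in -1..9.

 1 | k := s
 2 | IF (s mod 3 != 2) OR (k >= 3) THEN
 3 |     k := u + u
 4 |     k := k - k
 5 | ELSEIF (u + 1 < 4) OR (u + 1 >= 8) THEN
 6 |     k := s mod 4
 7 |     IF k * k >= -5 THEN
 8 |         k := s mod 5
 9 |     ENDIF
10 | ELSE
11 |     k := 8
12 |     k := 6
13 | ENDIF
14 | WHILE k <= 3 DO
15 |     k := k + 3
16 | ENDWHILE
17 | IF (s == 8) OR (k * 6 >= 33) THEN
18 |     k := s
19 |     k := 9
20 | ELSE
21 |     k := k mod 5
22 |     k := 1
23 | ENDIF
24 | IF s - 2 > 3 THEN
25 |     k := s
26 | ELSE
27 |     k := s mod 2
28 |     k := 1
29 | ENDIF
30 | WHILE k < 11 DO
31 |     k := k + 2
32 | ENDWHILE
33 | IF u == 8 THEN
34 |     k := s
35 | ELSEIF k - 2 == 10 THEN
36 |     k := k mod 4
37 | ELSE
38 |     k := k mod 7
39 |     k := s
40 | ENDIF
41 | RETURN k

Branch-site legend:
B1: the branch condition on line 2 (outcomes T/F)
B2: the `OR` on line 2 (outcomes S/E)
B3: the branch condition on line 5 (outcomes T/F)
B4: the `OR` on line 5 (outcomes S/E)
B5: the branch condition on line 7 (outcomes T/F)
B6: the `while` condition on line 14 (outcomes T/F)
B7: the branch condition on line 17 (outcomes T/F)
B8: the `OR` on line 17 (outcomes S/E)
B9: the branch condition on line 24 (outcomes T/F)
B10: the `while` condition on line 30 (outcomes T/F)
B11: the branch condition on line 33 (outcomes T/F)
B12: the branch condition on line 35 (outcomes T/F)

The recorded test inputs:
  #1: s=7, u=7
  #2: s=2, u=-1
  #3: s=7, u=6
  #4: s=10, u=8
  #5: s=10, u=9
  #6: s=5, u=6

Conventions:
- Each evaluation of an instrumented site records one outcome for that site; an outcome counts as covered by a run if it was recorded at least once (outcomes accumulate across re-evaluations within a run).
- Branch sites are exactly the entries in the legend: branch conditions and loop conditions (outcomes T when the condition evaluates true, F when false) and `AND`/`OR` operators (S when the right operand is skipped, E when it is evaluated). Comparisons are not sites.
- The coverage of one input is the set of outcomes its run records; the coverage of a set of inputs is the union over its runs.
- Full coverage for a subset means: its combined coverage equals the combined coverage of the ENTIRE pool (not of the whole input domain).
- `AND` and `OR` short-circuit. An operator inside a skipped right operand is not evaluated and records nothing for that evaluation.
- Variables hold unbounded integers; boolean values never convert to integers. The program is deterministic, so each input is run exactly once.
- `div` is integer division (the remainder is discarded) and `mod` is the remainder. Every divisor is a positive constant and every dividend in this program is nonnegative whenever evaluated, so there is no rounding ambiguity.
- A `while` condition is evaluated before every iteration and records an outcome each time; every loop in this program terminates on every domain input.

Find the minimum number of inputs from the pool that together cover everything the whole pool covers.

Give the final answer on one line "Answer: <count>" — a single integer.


run #1 (s=7, u=7) runs B2->S, B1->T, B6->T, B6->T, B6->F, B8->E, B7->T, B9->T, B10->T, B10->T, B10->F, B11->F, B12->F; records B1=T, B2=S, B6=T, B6=F, B7=T, B8=E, B9=T, B10=T, B10=F, B11=F, B12=F
run #2 (s=2, u=-1) runs B2->E, B1->F, B4->S, B3->T, B5->T, B6->T, B6->F, B8->E, B7->F, B9->F, B10->T, B10->T, B10->T, B10->T, ...; records B1=F, B2=E, B3=T, B4=S, B5=T, B6=T, B6=F, B7=F, B8=E, B9=F, B10=T, B10=F, B11=F, B12=F
run #3 (s=7, u=6) runs B2->S, B1->T, B6->T, B6->T, B6->F, B8->E, B7->T, B9->T, B10->T, B10->T, B10->F, B11->F, B12->F; records B1=T, B2=S, B6=T, B6=F, B7=T, B8=E, B9=T, B10=T, B10=F, B11=F, B12=F
run #4 (s=10, u=8) runs B2->S, B1->T, B6->T, B6->T, B6->F, B8->E, B7->T, B9->T, B10->T, B10->F, B11->T; records B1=T, B2=S, B6=T, B6=F, B7=T, B8=E, B9=T, B10=T, B10=F, B11=T
run #5 (s=10, u=9) runs B2->S, B1->T, B6->T, B6->T, B6->F, B8->E, B7->T, B9->T, B10->T, B10->F, B11->F, B12->T; records B1=T, B2=S, B6=T, B6=F, B7=T, B8=E, B9=T, B10=T, B10=F, B11=F, B12=T
run #6 (s=5, u=6) runs B2->E, B1->T, B6->T, B6->T, B6->F, B8->E, B7->T, B9->F, B10->T, B10->T, B10->T, B10->T, B10->T, B10->F, ...; records B1=T, B2=E, B6=T, B6=F, B7=T, B8=E, B9=F, B10=T, B10=F, B11=F, B12=F
union over all inputs: B1=T, B1=F, B2=S, B2=E, B3=T, B4=S, B5=T, B6=T, B6=F, B7=T, B7=F, B8=E, B9=T, B9=F, B10=T, B10=F, B11=T, B11=F, B12=T, B12=F (20 outcomes)
every size-1 subset falls short of the 20 outcomes (best: 14/20)
every size-2 subset falls short of the 20 outcomes (best: 19/20)
at size 3, {2, 4, 5} reaches all 20 outcomes; every lexicographically earlier size-3 subset fails
Answer: 3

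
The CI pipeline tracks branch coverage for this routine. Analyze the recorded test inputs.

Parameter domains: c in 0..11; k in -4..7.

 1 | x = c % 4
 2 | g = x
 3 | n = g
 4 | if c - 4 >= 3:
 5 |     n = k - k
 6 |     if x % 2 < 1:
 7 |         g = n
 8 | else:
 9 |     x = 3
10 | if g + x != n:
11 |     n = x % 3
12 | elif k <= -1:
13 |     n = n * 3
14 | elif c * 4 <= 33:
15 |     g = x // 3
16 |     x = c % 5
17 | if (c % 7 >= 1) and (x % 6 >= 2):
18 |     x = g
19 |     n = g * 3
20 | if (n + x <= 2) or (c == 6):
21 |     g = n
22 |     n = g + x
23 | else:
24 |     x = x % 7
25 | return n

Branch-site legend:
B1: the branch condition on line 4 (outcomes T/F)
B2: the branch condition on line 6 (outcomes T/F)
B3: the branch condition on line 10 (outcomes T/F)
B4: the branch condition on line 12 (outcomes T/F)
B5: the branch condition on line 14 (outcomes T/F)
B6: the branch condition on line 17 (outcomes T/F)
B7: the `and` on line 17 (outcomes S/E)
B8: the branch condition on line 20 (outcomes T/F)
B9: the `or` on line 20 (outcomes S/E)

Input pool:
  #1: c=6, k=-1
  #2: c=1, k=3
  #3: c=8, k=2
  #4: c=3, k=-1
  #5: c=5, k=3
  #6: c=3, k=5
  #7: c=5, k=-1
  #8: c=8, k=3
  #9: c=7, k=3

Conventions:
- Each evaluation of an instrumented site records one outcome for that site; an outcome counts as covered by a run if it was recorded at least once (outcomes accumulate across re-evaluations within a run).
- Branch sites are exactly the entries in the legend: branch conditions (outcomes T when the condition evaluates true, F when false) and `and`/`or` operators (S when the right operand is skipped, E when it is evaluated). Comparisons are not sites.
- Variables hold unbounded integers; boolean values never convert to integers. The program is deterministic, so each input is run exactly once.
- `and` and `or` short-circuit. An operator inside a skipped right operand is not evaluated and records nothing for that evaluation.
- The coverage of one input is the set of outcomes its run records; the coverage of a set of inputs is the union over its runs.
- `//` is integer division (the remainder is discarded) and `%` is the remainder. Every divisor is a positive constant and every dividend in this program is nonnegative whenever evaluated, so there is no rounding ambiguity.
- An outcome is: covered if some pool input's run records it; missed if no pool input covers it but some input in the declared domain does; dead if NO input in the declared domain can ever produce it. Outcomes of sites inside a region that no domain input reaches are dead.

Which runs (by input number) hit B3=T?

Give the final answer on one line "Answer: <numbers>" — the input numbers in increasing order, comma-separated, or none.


input #1 (c=6, k=-1): hits B3=T
input #2 (c=1, k=3): hits B3=T
input #3 (c=8, k=2): never hits B3=T
input #4 (c=3, k=-1): hits B3=T
input #5 (c=5, k=3): hits B3=T
input #6 (c=3, k=5): hits B3=T
input #7 (c=5, k=-1): hits B3=T
input #8 (c=8, k=3): never hits B3=T
input #9 (c=7, k=3): hits B3=T
Answer: 1, 2, 4, 5, 6, 7, 9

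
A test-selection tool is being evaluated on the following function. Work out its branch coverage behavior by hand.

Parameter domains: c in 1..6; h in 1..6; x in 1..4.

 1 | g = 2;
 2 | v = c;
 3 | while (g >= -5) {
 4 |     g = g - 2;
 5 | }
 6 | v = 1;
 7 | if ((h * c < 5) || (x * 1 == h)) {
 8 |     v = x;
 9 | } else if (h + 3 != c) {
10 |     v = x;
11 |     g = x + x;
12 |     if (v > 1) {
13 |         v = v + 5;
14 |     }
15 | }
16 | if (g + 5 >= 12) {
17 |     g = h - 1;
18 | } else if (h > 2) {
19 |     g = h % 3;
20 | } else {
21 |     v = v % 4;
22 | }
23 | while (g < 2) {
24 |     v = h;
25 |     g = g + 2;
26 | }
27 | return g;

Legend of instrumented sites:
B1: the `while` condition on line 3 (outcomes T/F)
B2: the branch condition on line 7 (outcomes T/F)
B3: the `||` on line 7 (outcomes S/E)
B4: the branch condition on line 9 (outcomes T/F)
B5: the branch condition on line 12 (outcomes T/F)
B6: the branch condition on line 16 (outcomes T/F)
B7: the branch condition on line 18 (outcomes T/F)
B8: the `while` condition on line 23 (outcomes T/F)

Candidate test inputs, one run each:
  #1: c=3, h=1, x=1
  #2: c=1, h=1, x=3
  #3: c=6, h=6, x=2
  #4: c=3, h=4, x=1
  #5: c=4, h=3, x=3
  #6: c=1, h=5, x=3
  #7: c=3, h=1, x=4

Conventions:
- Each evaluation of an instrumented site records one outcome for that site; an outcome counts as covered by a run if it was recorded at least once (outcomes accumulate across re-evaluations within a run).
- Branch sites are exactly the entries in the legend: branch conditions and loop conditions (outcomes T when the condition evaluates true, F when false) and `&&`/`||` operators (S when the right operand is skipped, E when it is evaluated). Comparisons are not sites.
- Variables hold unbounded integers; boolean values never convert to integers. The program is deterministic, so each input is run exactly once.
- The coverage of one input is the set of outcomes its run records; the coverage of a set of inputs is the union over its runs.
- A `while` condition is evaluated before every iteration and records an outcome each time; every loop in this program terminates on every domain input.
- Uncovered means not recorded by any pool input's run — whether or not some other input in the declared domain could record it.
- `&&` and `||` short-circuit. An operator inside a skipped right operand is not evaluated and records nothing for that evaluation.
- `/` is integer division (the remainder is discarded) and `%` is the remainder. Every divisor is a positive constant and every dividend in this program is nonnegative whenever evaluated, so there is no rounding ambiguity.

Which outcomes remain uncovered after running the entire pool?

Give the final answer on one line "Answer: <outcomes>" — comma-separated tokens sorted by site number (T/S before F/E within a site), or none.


input #1, c=3, h=1, x=1: events B1->T, B1->T, B1->T, B1->T, B1->F, B3->S, B2->T, B6->F, B7->F, B8->T, B8->T, B8->T, B8->T, B8->F; outcomes B1=T, B1=F, B2=T, B3=S, B6=F, B7=F, B8=T, B8=F
input #2, c=1, h=1, x=3: events B1->T, B1->T, B1->T, B1->T, B1->F, B3->S, B2->T, B6->F, B7->F, B8->T, B8->T, B8->T, B8->T, B8->F; outcomes B1=T, B1=F, B2=T, B3=S, B6=F, B7=F, B8=T, B8=F
input #3, c=6, h=6, x=2: events B1->T, B1->T, B1->T, B1->T, B1->F, B3->E, B2->F, B4->T, B5->T, B6->F, B7->T, B8->T, B8->F; outcomes B1=T, B1=F, B2=F, B3=E, B4=T, B5=T, B6=F, B7=T, B8=T, B8=F
input #4, c=3, h=4, x=1: events B1->T, B1->T, B1->T, B1->T, B1->F, B3->E, B2->F, B4->T, B5->F, B6->F, B7->T, B8->T, B8->F; outcomes B1=T, B1=F, B2=F, B3=E, B4=T, B5=F, B6=F, B7=T, B8=T, B8=F
input #5, c=4, h=3, x=3: events B1->T, B1->T, B1->T, B1->T, B1->F, B3->E, B2->T, B6->F, B7->T, B8->T, B8->F; outcomes B1=T, B1=F, B2=T, B3=E, B6=F, B7=T, B8=T, B8=F
input #6, c=1, h=5, x=3: events B1->T, B1->T, B1->T, B1->T, B1->F, B3->E, B2->F, B4->T, B5->T, B6->F, B7->T, B8->F; outcomes B1=T, B1=F, B2=F, B3=E, B4=T, B5=T, B6=F, B7=T, B8=F
input #7, c=3, h=1, x=4: events B1->T, B1->T, B1->T, B1->T, B1->F, B3->S, B2->T, B6->F, B7->F, B8->T, B8->T, B8->T, B8->T, B8->F; outcomes B1=T, B1=F, B2=T, B3=S, B6=F, B7=F, B8=T, B8=F
union over the pool: B1=T, B1=F, B2=T, B2=F, B3=S, B3=E, B4=T, B5=T, B5=F, B6=F, B7=T, B7=F, B8=T, B8=F
uncovered (2 of 16): B4=F, B6=T
Answer: B4=F, B6=T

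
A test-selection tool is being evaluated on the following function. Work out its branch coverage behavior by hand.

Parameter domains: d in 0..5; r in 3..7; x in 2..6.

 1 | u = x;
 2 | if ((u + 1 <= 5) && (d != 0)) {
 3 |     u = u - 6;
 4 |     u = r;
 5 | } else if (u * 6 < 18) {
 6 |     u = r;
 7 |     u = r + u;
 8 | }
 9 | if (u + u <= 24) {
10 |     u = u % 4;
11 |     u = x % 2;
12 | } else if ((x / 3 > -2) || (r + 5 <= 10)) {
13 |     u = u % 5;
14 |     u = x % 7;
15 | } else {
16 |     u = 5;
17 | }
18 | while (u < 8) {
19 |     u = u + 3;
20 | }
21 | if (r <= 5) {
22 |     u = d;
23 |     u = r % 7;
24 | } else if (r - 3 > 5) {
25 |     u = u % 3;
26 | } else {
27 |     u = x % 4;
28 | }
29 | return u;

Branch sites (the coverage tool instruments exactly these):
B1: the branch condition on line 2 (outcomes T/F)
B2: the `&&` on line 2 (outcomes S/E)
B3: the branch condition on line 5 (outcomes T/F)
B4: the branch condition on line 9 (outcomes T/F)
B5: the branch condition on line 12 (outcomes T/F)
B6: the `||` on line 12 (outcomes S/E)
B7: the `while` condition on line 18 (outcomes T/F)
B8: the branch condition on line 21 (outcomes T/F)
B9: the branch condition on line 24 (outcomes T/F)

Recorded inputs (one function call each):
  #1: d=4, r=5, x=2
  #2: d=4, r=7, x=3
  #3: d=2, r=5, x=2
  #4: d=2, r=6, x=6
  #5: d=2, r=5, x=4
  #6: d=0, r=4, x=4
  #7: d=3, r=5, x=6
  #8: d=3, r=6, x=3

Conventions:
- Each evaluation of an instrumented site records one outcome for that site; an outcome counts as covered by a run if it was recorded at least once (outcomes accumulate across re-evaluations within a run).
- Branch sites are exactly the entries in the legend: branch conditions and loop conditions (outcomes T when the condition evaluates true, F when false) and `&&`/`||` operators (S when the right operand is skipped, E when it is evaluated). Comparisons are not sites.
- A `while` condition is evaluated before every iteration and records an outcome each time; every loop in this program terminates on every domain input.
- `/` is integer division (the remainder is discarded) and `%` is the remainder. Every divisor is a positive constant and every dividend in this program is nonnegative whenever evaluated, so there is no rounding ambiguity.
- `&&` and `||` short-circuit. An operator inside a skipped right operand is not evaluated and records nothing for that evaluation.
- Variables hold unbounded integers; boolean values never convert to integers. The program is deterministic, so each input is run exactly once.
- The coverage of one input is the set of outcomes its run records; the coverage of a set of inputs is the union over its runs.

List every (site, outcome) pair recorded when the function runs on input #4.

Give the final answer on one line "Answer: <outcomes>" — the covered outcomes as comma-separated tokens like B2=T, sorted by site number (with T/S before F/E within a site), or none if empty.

Simulating input #4 (d=2, r=6, x=6) step by step:
  B2->S, B1->F, B3->F, B4->T, B7->T, B7->T, B7->T, B7->F, B8->F, B9->F
deduplicating events, the covered set is: B1=F, B2=S, B3=F, B4=T, B7=T, B7=F, B8=F, B9=F

Answer: B1=F, B2=S, B3=F, B4=T, B7=T, B7=F, B8=F, B9=F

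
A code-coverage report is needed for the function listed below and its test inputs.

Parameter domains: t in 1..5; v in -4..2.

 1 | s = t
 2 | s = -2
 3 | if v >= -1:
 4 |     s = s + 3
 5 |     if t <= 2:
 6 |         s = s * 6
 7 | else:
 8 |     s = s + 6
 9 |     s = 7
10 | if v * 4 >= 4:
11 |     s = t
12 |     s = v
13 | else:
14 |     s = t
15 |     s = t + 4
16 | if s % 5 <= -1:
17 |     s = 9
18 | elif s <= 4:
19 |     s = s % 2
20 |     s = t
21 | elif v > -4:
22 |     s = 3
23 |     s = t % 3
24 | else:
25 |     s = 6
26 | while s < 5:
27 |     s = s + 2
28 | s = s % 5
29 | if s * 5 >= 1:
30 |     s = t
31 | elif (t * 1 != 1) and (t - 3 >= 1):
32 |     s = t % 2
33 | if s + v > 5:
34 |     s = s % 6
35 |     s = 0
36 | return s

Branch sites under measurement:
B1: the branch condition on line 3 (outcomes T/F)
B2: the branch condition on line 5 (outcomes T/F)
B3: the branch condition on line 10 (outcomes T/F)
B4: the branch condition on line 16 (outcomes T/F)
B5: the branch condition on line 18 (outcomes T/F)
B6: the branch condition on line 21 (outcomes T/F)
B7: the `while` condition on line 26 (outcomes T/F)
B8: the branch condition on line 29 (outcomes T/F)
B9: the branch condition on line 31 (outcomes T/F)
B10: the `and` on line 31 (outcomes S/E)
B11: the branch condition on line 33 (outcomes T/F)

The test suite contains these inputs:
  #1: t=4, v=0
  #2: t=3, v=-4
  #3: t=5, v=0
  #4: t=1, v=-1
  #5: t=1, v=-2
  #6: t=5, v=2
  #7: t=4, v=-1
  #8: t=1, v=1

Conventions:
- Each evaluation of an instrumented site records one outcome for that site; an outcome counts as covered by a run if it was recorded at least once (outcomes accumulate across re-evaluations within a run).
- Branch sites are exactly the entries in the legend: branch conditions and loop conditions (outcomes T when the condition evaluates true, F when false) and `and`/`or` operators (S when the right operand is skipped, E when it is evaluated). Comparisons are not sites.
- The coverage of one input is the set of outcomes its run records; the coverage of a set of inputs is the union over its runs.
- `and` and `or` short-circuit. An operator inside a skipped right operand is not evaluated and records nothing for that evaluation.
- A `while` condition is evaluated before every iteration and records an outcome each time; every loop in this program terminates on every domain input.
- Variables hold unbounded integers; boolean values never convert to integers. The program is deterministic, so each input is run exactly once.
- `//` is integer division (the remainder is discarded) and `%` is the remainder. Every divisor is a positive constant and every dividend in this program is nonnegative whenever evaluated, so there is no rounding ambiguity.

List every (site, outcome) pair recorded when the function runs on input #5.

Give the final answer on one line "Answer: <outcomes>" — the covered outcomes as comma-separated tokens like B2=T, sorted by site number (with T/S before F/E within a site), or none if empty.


Tracing the run of input #5 (t=1, v=-2):
  B1->F, B3->F, B4->F, B5->F, B6->T, B7->T, B7->T, B7->F, B8->F, B10->S
  B9->F, B11->F
distinct outcomes covered: B1=F, B3=F, B4=F, B5=F, B6=T, B7=T, B7=F, B8=F, B9=F, B10=S, B11=F
Answer: B1=F, B3=F, B4=F, B5=F, B6=T, B7=T, B7=F, B8=F, B9=F, B10=S, B11=F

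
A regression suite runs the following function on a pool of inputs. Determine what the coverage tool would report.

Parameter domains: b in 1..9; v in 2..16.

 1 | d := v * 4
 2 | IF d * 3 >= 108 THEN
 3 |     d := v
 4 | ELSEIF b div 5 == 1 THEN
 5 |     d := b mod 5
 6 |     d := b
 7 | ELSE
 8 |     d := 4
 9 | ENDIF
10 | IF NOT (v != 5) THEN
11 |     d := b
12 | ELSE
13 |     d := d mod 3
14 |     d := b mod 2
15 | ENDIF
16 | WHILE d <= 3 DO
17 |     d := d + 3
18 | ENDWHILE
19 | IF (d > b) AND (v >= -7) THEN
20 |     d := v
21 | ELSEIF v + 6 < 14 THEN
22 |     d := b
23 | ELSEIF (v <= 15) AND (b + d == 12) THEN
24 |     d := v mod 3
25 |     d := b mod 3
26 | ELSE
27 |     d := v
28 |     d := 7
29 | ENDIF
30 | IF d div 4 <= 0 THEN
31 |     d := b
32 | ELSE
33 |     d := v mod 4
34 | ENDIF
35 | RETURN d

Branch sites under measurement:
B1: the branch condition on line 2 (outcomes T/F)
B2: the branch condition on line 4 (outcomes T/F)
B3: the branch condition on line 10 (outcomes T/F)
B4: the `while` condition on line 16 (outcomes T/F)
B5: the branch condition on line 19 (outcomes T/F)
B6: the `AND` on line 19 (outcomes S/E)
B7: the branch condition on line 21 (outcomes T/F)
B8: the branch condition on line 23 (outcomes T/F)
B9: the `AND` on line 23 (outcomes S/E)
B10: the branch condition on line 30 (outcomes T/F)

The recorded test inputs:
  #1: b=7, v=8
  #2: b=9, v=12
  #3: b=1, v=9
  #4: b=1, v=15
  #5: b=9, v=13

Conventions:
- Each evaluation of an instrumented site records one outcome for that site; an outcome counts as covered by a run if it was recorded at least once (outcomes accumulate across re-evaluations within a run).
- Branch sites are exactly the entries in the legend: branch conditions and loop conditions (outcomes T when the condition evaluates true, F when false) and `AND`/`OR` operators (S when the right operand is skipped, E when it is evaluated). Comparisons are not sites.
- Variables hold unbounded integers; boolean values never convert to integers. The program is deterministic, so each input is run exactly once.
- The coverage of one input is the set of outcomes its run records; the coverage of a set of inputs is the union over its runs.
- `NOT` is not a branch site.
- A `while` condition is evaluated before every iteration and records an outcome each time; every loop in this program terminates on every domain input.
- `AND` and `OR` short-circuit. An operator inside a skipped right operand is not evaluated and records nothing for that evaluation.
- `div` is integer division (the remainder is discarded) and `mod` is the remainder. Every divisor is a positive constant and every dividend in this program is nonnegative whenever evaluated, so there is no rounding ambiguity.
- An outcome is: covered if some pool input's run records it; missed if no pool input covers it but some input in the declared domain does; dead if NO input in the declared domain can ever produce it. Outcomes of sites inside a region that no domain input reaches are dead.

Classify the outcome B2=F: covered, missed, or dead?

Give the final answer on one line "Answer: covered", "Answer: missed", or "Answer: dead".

no pool input records B2=F
but domain input (b=1, v=2) does record it -> reachable, so missed

Answer: missed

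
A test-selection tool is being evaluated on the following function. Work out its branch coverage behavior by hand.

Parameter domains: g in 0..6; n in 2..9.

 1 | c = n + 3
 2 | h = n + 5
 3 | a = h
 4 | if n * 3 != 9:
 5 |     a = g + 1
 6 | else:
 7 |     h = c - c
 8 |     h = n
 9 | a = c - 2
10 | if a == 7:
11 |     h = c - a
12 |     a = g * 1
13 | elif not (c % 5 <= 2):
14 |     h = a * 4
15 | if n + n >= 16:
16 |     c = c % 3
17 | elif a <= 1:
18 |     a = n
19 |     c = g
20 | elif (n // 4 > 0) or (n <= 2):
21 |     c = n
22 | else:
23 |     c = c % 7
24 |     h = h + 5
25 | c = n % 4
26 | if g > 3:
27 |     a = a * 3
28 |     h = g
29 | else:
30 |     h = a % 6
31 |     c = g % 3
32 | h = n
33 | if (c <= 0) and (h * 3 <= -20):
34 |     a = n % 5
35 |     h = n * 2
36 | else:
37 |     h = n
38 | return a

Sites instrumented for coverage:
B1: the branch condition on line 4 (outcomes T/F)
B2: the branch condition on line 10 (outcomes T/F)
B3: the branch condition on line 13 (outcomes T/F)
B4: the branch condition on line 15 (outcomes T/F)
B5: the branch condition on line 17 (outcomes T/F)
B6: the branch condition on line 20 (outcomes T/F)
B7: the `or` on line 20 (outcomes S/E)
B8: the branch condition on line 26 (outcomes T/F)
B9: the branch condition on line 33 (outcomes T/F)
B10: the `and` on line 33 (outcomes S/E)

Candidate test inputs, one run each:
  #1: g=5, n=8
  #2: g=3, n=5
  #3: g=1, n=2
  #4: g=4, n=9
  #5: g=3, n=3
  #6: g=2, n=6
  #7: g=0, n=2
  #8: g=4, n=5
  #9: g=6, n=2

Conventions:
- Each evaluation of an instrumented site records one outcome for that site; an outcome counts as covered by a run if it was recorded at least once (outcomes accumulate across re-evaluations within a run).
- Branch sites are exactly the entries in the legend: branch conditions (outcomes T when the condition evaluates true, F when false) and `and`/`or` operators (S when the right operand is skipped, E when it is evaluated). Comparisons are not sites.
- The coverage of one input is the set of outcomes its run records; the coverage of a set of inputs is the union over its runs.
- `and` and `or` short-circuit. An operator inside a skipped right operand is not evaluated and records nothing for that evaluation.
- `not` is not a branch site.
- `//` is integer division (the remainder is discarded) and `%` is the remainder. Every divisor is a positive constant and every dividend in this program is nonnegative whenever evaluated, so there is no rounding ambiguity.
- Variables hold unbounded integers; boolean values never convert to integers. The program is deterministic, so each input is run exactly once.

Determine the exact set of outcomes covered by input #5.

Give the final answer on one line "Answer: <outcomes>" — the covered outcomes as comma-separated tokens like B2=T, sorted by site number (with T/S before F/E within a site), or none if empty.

Event log for input #5 (g=3, n=3):
  B1->F, B2->F, B3->F, B4->F, B5->F, B7->E, B6->F, B8->F, B10->E, B9->F
collecting distinct outcomes: B1=F, B2=F, B3=F, B4=F, B5=F, B6=F, B7=E, B8=F, B9=F, B10=E

Answer: B1=F, B2=F, B3=F, B4=F, B5=F, B6=F, B7=E, B8=F, B9=F, B10=E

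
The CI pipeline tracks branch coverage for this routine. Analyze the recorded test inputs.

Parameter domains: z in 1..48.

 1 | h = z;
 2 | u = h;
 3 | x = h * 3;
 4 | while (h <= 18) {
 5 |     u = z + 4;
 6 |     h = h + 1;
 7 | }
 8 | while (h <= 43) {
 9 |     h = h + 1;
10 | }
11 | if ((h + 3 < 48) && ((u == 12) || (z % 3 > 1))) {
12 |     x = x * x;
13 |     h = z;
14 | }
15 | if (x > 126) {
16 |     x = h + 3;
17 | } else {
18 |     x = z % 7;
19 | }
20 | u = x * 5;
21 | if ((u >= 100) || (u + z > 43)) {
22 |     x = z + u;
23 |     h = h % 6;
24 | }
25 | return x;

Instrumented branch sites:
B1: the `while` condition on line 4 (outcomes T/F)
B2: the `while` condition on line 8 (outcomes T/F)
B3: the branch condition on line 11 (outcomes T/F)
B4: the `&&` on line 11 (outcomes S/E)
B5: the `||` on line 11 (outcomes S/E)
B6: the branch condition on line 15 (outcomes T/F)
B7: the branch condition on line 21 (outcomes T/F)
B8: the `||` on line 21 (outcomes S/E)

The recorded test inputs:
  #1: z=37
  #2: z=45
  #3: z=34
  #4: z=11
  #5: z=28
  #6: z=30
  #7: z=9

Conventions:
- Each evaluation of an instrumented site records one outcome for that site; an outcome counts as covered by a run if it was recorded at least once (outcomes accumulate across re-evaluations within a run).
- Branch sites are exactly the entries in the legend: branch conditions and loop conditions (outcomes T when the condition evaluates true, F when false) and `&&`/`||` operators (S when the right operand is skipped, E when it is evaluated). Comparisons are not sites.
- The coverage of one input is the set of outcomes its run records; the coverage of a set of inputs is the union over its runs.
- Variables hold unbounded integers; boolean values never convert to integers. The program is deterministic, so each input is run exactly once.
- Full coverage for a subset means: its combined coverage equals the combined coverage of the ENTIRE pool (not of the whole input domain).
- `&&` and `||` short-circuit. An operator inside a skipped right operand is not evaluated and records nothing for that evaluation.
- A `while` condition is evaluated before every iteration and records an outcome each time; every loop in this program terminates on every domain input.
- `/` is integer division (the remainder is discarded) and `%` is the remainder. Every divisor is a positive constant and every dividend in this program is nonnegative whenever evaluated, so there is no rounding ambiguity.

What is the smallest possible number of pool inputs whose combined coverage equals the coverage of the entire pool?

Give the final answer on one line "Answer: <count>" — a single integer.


test 1 (z=37) fires B1->F, B2->T, B2->T, B2->T, B2->T, B2->T, B2->T, B2->T, B2->F, B4->E, B5->E, B3->F, B6->F, B8->E, ...; hits B1=F, B2=T, B2=F, B3=F, B4=E, B5=E, B6=F, B7=T, B8=E
test 2 (z=45) fires B1->F, B2->F, B4->S, B3->F, B6->T, B8->S, B7->T; hits B1=F, B2=F, B3=F, B4=S, B6=T, B7=T, B8=S
test 3 (z=34) fires B1->F, B2->T, B2->T, B2->T, B2->T, B2->T, B2->T, B2->T, B2->T, B2->T, B2->T, B2->F, B4->E, B5->E, ...; hits B1=F, B2=T, B2=F, B3=F, B4=E, B5=E, B6=F, B7=T, B8=E
test 4 (z=11) fires B1->T, B1->T, B1->T, B1->T, B1->T, B1->T, B1->T, B1->T, B1->F, B2->T, B2->T, B2->T, B2->T, B2->T, ...; hits B1=T, B1=F, B2=T, B2=F, B3=T, B4=E, B5=E, B6=T, B7=T, B8=E
test 5 (z=28) fires B1->F, B2->T, B2->T, B2->T, B2->T, B2->T, B2->T, B2->T, B2->T, B2->T, B2->T, B2->T, B2->T, B2->T, ...; hits B1=F, B2=T, B2=F, B3=F, B4=E, B5=E, B6=F, B7=F, B8=E
test 6 (z=30) fires B1->F, B2->T, B2->T, B2->T, B2->T, B2->T, B2->T, B2->T, B2->T, B2->T, B2->T, B2->T, B2->T, B2->T, ...; hits B1=F, B2=T, B2=F, B3=F, B4=E, B5=E, B6=F, B7=F, B8=E
test 7 (z=9) fires B1->T, B1->T, B1->T, B1->T, B1->T, B1->T, B1->T, B1->T, B1->T, B1->T, B1->F, B2->T, B2->T, B2->T, ...; hits B1=T, B1=F, B2=T, B2=F, B3=F, B4=E, B5=E, B6=F, B7=F, B8=E
together the pool reaches 15 outcomes: B1=T, B1=F, B2=T, B2=F, B3=T, B3=F, B4=S, B4=E, B5=E, B6=T, B6=F, B7=T, B7=F, B8=S, B8=E
every size-1 subset falls short of the 15 outcomes (best: 10/15)
every size-2 subset falls short of the 15 outcomes (best: 14/15)
the canonical winner is {2, 4, 5}: size 3, full 15-outcome coverage, earliest index list among size-3 covers
Answer: 3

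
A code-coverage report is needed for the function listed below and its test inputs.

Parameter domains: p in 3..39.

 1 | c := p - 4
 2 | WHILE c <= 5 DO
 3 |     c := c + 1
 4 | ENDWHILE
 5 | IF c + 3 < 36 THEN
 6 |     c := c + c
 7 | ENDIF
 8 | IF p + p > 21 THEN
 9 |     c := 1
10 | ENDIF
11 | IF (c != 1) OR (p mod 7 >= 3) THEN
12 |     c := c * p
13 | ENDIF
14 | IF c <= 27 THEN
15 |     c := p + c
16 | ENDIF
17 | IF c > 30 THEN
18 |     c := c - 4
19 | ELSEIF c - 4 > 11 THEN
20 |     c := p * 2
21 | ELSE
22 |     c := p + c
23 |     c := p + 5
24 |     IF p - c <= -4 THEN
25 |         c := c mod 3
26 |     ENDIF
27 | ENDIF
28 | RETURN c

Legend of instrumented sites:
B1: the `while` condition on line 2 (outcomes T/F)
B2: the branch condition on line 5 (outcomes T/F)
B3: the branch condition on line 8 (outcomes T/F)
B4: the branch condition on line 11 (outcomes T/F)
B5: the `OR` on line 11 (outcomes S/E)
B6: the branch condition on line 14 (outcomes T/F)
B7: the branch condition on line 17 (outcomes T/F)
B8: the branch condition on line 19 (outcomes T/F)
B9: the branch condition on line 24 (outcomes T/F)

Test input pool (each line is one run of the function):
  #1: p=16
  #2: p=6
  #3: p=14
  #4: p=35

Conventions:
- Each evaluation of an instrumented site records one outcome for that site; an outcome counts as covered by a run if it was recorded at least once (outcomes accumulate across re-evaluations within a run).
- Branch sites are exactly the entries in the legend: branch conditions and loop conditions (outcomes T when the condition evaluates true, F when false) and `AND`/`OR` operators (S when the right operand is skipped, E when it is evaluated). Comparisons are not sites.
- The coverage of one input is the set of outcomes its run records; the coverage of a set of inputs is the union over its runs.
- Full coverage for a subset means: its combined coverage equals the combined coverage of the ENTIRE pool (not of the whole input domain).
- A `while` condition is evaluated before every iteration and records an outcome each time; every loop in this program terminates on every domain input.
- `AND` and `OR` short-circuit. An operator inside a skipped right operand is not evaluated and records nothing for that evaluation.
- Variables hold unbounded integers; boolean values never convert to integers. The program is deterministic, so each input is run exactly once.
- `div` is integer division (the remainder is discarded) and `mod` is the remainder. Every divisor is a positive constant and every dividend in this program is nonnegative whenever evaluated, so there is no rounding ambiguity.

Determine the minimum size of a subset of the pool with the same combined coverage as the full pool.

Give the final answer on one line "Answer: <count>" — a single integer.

run #1 (p=16) runs B1->F, B2->T, B3->T, B5->E, B4->F, B6->T, B7->F, B8->T; records B1=F, B2=T, B3=T, B4=F, B5=E, B6=T, B7=F, B8=T
run #2 (p=6) runs B1->T, B1->T, B1->T, B1->T, B1->F, B2->T, B3->F, B5->S, B4->T, B6->F, B7->T; records B1=T, B1=F, B2=T, B3=F, B4=T, B5=S, B6=F, B7=T
run #3 (p=14) runs B1->F, B2->T, B3->T, B5->E, B4->F, B6->T, B7->F, B8->F, B9->T; records B1=F, B2=T, B3=T, B4=F, B5=E, B6=T, B7=F, B8=F, B9=T
run #4 (p=35) runs B1->F, B2->T, B3->T, B5->E, B4->F, B6->T, B7->T; records B1=F, B2=T, B3=T, B4=F, B5=E, B6=T, B7=T
the full pool covers 16 outcomes: B1=T, B1=F, B2=T, B3=T, B3=F, B4=T, B4=F, B5=S, B5=E, B6=T, B6=F, B7=T, B7=F, B8=T, B8=F, B9=T
checked all size-1 subsets: none covers 16 outcomes (max 9/16)
checked all size-2 subsets: none covers 16 outcomes (max 15/16)
size 3: inputs {1, 2, 3} cover all 16 outcomes, and no lexicographically smaller subset of this size does

Answer: 3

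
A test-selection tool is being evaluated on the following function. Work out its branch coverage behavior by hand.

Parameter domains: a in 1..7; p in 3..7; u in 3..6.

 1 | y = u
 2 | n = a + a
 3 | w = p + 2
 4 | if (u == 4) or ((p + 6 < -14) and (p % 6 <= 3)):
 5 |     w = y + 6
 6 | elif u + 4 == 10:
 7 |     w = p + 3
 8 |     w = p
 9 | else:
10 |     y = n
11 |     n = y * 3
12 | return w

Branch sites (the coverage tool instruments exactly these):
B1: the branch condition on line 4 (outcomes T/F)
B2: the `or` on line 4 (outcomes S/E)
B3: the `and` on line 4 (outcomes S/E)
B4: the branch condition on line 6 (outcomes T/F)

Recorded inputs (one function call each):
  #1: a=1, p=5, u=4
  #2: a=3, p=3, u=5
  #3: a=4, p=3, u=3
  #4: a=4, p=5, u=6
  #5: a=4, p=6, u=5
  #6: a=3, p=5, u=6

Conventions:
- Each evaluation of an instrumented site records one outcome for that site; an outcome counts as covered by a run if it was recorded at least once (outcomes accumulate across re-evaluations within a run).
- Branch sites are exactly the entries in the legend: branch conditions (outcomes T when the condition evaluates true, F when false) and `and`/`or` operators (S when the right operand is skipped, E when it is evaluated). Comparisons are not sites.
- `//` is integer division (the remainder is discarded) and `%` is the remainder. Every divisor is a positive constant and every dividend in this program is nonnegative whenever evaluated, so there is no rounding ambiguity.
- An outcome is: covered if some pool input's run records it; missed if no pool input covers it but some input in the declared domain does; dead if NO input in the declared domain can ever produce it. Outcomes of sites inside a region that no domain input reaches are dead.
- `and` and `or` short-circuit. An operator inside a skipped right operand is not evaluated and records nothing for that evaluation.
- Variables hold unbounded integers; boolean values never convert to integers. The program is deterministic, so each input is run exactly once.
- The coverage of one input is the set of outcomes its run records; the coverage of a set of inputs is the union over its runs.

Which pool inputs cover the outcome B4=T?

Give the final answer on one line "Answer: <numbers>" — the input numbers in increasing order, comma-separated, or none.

input #1 (a=1, p=5, u=4): misses B4=T
input #2 (a=3, p=3, u=5): misses B4=T
input #3 (a=4, p=3, u=3): misses B4=T
input #4 (a=4, p=5, u=6): covers B4=T
input #5 (a=4, p=6, u=5): misses B4=T
input #6 (a=3, p=5, u=6): covers B4=T

Answer: 4, 6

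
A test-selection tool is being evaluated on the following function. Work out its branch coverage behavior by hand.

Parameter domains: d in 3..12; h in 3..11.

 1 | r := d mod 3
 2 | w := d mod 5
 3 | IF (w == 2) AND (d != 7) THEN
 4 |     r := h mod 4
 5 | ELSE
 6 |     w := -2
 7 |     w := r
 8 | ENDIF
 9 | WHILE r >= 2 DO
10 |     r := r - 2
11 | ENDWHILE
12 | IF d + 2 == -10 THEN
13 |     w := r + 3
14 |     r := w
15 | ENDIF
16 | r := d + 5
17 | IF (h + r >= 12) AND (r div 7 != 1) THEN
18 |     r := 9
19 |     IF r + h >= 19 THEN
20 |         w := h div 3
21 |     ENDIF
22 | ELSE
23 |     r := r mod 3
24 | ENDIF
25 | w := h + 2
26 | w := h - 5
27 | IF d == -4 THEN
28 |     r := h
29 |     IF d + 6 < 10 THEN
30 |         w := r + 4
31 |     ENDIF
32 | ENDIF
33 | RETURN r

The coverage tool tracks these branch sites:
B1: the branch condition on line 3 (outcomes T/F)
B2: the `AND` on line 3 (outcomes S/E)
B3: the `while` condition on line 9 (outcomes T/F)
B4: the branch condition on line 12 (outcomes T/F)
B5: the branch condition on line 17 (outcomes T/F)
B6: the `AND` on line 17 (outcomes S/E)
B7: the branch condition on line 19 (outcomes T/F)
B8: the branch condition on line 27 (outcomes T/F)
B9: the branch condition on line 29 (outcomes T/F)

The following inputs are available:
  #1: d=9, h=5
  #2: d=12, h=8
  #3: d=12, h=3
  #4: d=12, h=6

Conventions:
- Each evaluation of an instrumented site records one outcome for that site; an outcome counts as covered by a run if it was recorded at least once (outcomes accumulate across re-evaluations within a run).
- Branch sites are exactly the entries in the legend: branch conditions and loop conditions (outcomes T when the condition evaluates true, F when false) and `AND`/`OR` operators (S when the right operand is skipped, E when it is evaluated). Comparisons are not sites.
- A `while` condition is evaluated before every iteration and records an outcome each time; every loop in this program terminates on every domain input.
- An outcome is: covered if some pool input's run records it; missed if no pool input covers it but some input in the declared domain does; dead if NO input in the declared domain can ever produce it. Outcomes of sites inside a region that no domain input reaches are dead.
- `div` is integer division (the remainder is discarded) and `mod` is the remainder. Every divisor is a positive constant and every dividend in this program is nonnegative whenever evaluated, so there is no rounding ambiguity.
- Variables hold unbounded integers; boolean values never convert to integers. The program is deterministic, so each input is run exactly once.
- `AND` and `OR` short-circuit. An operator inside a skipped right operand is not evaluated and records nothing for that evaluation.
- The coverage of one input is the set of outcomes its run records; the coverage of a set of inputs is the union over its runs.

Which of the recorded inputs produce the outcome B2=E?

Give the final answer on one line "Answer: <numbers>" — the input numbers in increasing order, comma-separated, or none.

input #1 (d=9, h=5): does not produce B2=E
input #2 (d=12, h=8): produces B2=E
input #3 (d=12, h=3): produces B2=E
input #4 (d=12, h=6): produces B2=E

Answer: 2, 3, 4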